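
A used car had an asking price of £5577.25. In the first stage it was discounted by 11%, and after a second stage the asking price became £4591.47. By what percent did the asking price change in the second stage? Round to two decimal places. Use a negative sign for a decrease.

After the first stage: £5577.25 × 0.89 = £4963.7525.
Second-stage multiplier: £4591.47 ÷ £4963.7525 ≈ 0.925.
That is a change of -7.50%.

-7.50%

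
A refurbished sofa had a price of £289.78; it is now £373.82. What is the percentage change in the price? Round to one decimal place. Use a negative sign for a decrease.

Change: £373.82 − £289.78 = £84.04.
Relative to the original: £84.04 ÷ £289.78 ≈ 29.0%.

29.0%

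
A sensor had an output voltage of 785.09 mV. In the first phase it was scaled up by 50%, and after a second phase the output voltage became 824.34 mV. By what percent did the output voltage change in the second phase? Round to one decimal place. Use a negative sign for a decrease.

-30.0%

After the first phase: 785.09 × 1.5 = 1177.635.
Second-phase multiplier: 824.34 ÷ 1177.635 ≈ 0.7.
That is a change of -30.0%.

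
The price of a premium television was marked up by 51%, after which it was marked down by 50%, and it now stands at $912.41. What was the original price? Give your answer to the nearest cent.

$1,208.49

The overall multiplier applied was 1.51 × 0.5 = 0.755.
So the original price was $912.41 ÷ 0.755 ≈ $1,208.49.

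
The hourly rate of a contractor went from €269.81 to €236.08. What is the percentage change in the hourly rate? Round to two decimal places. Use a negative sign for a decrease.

Change: €236.08 − €269.81 = -€33.73.
Relative to the original: -€33.73 ÷ €269.81 ≈ -12.50%.

-12.50%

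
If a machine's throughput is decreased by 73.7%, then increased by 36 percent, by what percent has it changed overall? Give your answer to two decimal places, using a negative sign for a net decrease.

The combined multiplier is 0.263 × 1.36 = 0.35768.
That corresponds to a decrease of 64.23%.

-64.23%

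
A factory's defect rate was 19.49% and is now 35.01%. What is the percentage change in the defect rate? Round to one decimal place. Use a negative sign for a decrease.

79.6%

The change is 35.01 − 19.49 = 15.52 percentage points.
Relative to the original 19.49%, that is 15.52 ÷ 19.49 ≈ 79.6%.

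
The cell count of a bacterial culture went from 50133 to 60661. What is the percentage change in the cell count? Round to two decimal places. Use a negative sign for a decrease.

21.00%

Change: 60661 − 50133 = 10528.
Relative to the original: 10528 ÷ 50133 ≈ 21.00%.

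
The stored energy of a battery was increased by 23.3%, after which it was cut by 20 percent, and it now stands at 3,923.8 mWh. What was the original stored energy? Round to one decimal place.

The overall multiplier applied was 1.233 × 0.8 = 0.9864.
So the original stored energy was 3,923.8 ÷ 0.9864 ≈ 3,977.9 mWh.

3,977.9 mWh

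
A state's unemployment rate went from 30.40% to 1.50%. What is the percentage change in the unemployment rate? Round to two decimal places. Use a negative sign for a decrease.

-95.07%

The change is 1.50 − 30.40 = -28.90 percentage points.
Relative to the original 30.40%, that is -28.90 ÷ 30.40 ≈ -95.07%.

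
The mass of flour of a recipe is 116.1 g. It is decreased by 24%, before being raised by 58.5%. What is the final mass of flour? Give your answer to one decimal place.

Each change multiplies by a factor: 0.76 × 1.585 = 1.2046.
116.1 × 1.2046 = 139.85406 ≈ 139.9.

139.9 g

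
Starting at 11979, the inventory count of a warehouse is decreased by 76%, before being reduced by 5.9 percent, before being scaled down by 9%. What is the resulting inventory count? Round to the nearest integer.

2462

Each change multiplies by a factor: 0.24 × 0.941 × 0.91 = 0.2055144.
11979 × 0.2055144 = 2461.8569976 ≈ 2462.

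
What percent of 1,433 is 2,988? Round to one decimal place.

208.5%

2,988 ÷ 1,433 ≈ 208.5%.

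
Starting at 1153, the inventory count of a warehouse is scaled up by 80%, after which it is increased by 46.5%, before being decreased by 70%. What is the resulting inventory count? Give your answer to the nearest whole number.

Each change multiplies by a factor: 1.8 × 1.465 × 0.3 = 0.7911.
1153 × 0.7911 = 912.1383 ≈ 912.

912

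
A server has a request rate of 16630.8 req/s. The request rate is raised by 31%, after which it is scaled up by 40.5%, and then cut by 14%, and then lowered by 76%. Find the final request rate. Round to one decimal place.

6317.9 req/s

Each change multiplies by a factor: 1.31 × 1.405 × 0.86 × 0.24 = 0.37988952.
16630.8 × 0.37988952 = 6317.866629216 ≈ 6317.9.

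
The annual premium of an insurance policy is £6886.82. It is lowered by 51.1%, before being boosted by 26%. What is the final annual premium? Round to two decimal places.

51.1% decrease: £6886.82 × 0.489 = £3367.65498.
Apply the 26% increase: £3367.65498 × 1.26 = £4243.2452748 ≈ £4243.25.

£4243.25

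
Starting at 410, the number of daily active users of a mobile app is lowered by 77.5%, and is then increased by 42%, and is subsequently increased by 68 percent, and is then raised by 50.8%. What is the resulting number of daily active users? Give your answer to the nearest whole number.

Apply the 77.5% decrease: 410 × 0.225 = 92.25.
After the 42% increase: 92.25 × 1.42 = 130.995.
Apply the 68% increase: 130.995 × 1.68 = 220.0716.
After the 50.8% increase: 220.0716 × 1.508 = 331.8679728 ≈ 332.

332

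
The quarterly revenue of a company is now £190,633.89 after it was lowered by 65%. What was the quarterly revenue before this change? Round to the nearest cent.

The overall multiplier applied was 0.35.
So the original quarterly revenue was £190,633.89 ÷ 0.35 ≈ £544,668.26.

£544,668.26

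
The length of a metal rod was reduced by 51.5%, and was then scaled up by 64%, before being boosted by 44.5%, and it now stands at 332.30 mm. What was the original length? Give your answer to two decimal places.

289.12 mm

The overall multiplier applied was 0.485 × 1.64 × 1.445 = 1.149353.
So the original length was 332.30 ÷ 1.149353 ≈ 289.12 mm.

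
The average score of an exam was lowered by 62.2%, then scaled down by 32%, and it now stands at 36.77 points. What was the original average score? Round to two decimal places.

The overall multiplier applied was 0.378 × 0.68 = 0.25704.
So the original average score was 36.77 ÷ 0.25704 ≈ 143.05 points.

143.05 points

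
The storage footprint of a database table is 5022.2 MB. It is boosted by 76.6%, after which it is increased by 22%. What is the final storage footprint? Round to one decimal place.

After the 76.6% increase: 5022.2 × 1.766 = 8869.2052.
22% increase: 8869.2052 × 1.22 = 10820.430344 ≈ 10820.4.

10820.4 MB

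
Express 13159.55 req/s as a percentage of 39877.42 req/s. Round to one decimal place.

33.0%

13159.55 req/s ÷ 39877.42 req/s ≈ 33.0%.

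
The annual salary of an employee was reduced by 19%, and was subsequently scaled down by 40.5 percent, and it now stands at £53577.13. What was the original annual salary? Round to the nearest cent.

The overall multiplier applied was 0.81 × 0.595 = 0.48195.
So the original annual salary was £53577.13 ÷ 0.48195 ≈ £111167.40.

£111167.40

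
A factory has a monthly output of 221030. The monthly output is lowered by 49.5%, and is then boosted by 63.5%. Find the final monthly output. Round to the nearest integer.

After the 49.5% decrease: 221030 × 0.505 = 111620.15.
After the 63.5% increase: 111620.15 × 1.635 = 182498.94525 ≈ 182499.

182499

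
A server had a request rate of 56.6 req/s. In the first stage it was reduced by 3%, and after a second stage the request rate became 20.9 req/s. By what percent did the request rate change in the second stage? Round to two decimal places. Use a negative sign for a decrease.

-61.93%

After the first stage: 56.6 × 0.97 = 54.902.
Second-stage multiplier: 20.9 ÷ 54.902 ≈ 0.380678.
That is a change of -61.93%.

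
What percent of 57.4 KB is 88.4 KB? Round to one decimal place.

154.0%

88.4 KB ÷ 57.4 KB ≈ 154.0%.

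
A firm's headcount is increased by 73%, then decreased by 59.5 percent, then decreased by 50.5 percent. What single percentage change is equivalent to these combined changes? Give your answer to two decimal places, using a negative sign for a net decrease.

The combined multiplier is 1.73 × 0.405 × 0.495 = 0.34682175.
That corresponds to a decrease of 65.32%.

-65.32%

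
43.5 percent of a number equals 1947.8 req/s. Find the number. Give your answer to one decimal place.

4477.7 req/s

1947.8 req/s ÷ 0.435 ≈ 4477.7 req/s.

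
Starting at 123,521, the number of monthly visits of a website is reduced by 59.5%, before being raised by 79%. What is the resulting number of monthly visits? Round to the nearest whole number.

Each change multiplies by a factor: 0.405 × 1.79 = 0.72495.
123,521 × 0.72495 = 89546.54895 ≈ 89,547.

89,547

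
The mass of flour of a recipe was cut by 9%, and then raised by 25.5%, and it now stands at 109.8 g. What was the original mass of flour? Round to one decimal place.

The overall multiplier applied was 0.91 × 1.255 = 1.14205.
So the original mass of flour was 109.8 ÷ 1.14205 ≈ 96.1 g.

96.1 g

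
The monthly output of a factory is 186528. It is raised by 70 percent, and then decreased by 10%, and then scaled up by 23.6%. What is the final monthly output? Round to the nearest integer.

352739

Each change multiplies by a factor: 1.7 × 0.9 × 1.236 = 1.89108.
186528 × 1.89108 = 352739.37024 ≈ 352739.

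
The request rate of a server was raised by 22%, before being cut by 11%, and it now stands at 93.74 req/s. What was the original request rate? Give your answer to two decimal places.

The overall multiplier applied was 1.22 × 0.89 = 1.0858.
So the original request rate was 93.74 ÷ 1.0858 ≈ 86.33 req/s.

86.33 req/s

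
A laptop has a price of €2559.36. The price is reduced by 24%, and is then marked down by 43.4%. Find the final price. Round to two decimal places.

Each change multiplies by a factor: 0.76 × 0.566 = 0.43016.
€2559.36 × 0.43016 = €1100.9342976 ≈ €1100.93.

€1100.93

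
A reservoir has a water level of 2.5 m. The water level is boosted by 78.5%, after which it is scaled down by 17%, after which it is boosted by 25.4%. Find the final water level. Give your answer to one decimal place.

78.5% increase: 2.5 × 1.785 = 4.4625.
Apply the 17% decrease: 4.4625 × 0.83 = 3.703875.
Apply the 25.4% increase: 3.703875 × 1.254 = 4.64465925 ≈ 4.6.

4.6 m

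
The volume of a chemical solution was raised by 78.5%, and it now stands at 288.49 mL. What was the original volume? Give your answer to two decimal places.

161.62 mL

The overall multiplier applied was 1.785.
So the original volume was 288.49 ÷ 1.785 ≈ 161.62 mL.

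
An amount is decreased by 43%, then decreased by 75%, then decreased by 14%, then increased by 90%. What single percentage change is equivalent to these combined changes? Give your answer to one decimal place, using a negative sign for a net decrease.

-76.7%

A 43% decrease multiplies by 0.57.
Then a 75% decrease: 0.57 × 0.25 = 0.1425.
Then a 14% decrease: 0.1425 × 0.86 = 0.12255.
Then a 90% increase: 0.12255 × 1.9 = 0.232845.
Overall factor 0.232845, i.e. -76.7%.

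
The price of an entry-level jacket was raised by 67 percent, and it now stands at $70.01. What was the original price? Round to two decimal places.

$41.92

The overall multiplier applied was 1.67.
So the original price was $70.01 ÷ 1.67 ≈ $41.92.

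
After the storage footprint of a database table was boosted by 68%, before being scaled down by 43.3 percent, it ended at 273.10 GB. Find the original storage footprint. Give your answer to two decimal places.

286.70 GB

Undoing the 43.3% decrease: 273.10 ÷ 0.567 ≈ 481.657848.
Undoing the 68% increase: 481.657848 ÷ 1.68 ≈ 286.70 GB.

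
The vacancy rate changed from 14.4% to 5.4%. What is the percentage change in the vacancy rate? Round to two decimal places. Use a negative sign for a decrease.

-62.50%

The change is 5.4 − 14.4 = -9.0 percentage points.
Relative to the original 14.4%, that is -9.0 ÷ 14.4 = -62.50%.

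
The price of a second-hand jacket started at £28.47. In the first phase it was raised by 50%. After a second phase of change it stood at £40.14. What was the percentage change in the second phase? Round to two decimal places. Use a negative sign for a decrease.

After the first phase: £28.47 × 1.5 = £42.705.
Second-phase multiplier: £40.14 ÷ £42.705 ≈ 0.939937.
That is a change of -6.01%.

-6.01%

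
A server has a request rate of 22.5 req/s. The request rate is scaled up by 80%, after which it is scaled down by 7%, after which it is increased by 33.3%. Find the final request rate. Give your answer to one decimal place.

After the 80% increase: 22.5 × 1.8 = 40.5.
7% decrease: 40.5 × 0.93 = 37.665.
After the 33.3% increase: 37.665 × 1.333 = 50.207445 ≈ 50.2.

50.2 req/s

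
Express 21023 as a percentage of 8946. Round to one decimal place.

235.0%

21023 ÷ 8946 ≈ 235.0%.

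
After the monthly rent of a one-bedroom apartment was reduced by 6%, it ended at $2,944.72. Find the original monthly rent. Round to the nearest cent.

$3,132.68

The overall multiplier applied was 0.94.
So the original monthly rent was $2,944.72 ÷ 0.94 ≈ $3,132.68.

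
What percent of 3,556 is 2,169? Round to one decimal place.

61.0%

2,169 ÷ 3,556 ≈ 61.0%.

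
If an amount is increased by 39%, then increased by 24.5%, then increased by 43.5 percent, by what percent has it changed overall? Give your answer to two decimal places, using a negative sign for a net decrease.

148.33%

A 39% increase multiplies by 1.39.
Then a 24.5% increase: 1.39 × 1.245 = 1.73055.
Then a 43.5% increase: 1.73055 × 1.435 = 2.48333925.
Overall factor 2.48333925, i.e. 148.33%.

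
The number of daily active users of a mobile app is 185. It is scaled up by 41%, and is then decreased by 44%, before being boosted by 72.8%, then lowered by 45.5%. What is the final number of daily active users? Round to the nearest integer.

138

Apply the 41% increase: 185 × 1.41 = 260.85.
Apply the 44% decrease: 260.85 × 0.56 = 146.076.
72.8% increase: 146.076 × 1.728 = 252.419328.
45.5% decrease: 252.419328 × 0.545 = 137.56853376 ≈ 138.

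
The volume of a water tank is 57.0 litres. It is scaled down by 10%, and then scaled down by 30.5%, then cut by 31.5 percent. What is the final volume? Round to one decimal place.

24.4 litres

After the 10% decrease: 57.0 × 0.9 = 51.3.
30.5% decrease: 51.3 × 0.695 = 35.6535.
31.5% decrease: 35.6535 × 0.685 = 24.4226475 ≈ 24.4.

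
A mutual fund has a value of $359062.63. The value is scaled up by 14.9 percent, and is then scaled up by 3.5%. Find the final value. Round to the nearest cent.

$427002.67

Each change multiplies by a factor: 1.149 × 1.035 = 1.189215.
$359062.63 × 1.189215 = $427002.66553545 ≈ $427002.67.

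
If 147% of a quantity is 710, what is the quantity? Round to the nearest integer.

710 ÷ 1.47 ≈ 483.

483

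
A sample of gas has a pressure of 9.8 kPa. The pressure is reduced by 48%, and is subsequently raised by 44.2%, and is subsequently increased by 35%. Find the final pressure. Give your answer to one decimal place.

9.9 kPa

Apply the 48% decrease: 9.8 × 0.52 = 5.096.
After the 44.2% increase: 5.096 × 1.442 = 7.348432.
After the 35% increase: 7.348432 × 1.35 = 9.9203832 ≈ 9.9.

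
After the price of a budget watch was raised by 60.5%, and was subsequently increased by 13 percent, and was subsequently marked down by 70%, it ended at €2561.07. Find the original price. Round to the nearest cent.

€4707.03

Undoing the 70% decrease: €2561.07 ÷ 0.3 = €8536.9.
Undoing the 13% increase: €8536.9 ÷ 1.13 ≈ €7554.778761.
Undoing the 60.5% increase: €7554.778761 ÷ 1.605 ≈ €4707.03.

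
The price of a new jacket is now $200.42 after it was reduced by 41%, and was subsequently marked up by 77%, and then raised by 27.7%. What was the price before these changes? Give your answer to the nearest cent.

Undoing the 27.7% increase: $200.42 ÷ 1.277 ≈ $156.945967.
Undoing the 77% increase: $156.945967 ÷ 1.77 ≈ $88.670038.
Undoing the 41% decrease: $88.670038 ÷ 0.59 ≈ $150.29.

$150.29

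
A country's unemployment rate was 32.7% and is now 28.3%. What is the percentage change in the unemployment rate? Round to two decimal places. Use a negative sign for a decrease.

The change is 28.3 − 32.7 = -4.4 percentage points.
Relative to the original 32.7%, that is -4.4 ÷ 32.7 ≈ -13.46%.

-13.46%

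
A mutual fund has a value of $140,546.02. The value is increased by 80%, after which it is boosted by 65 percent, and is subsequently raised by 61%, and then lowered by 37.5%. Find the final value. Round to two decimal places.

$420,030.56

Each change multiplies by a factor: 1.8 × 1.65 × 1.61 × 0.625 = 2.9885625.
$140,546.02 × 2.9885625 = $420030.56489625 ≈ $420,030.56.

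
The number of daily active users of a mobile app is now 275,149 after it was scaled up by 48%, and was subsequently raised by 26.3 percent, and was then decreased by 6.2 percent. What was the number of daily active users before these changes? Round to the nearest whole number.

156,928

Undoing the 6.2% decrease: 275,149 ÷ 0.938 ≈ 293335.820896.
Undoing the 26.3% increase: 293335.820896 ÷ 1.263 ≈ 232253.223196.
Undoing the 48% increase: 232253.223196 ÷ 1.48 ≈ 156,928.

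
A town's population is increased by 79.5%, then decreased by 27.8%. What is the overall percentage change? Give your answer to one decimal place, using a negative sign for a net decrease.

29.6%

A 79.5% increase multiplies by 1.795.
Then a 27.8% decrease: 1.795 × 0.722 = 1.29599.
Overall factor 1.29599, i.e. 29.6%.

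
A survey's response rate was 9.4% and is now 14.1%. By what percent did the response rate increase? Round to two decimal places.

The change is 14.1 − 9.4 = 4.7 percentage points.
Relative to the original 9.4%, that is 4.7 ÷ 9.4 = 50.00%.
So the response rate rose by 50.00%.

50.00%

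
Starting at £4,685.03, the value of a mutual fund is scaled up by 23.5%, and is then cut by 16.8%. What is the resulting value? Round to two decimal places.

Each change multiplies by a factor: 1.235 × 0.832 = 1.02752.
£4,685.03 × 1.02752 = £4813.9620256 ≈ £4,813.96.

£4,813.96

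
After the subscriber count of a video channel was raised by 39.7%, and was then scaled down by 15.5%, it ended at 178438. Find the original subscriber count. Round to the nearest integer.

The overall multiplier applied was 1.397 × 0.845 = 1.180465.
So the original subscriber count was 178438 ÷ 1.180465 ≈ 151159.

151159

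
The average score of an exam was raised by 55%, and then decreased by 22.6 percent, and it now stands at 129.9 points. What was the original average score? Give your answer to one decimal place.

108.3 points

The overall multiplier applied was 1.55 × 0.774 = 1.1997.
So the original average score was 129.9 ÷ 1.1997 ≈ 108.3 points.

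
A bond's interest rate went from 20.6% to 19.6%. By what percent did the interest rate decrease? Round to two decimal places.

4.85%

The change is 19.6 − 20.6 = -1.0 percentage points.
Relative to the original 20.6%, that is -1.0 ÷ 20.6 ≈ -4.85%.
So the interest rate fell by 4.85%.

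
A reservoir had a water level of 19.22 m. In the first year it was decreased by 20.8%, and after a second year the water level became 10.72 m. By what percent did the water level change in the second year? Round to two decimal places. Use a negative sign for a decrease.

-29.58%

After the first year: 19.22 × 0.792 = 15.22224.
Second-year multiplier: 10.72 ÷ 15.22224 ≈ 0.704233.
That is a change of -29.58%.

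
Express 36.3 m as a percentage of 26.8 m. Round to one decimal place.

135.4%

36.3 m ÷ 26.8 m ≈ 135.4%.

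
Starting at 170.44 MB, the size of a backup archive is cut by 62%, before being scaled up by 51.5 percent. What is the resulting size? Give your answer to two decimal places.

Each change multiplies by a factor: 0.38 × 1.515 = 0.5757.
170.44 × 0.5757 = 98.122308 ≈ 98.12.

98.12 MB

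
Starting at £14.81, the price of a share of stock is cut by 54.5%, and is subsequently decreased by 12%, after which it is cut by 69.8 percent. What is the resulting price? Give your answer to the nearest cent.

After the 54.5% decrease: £14.81 × 0.455 = £6.73855.
After the 12% decrease: £6.73855 × 0.88 = £5.929924.
Apply the 69.8% decrease: £5.929924 × 0.302 = £1.790837048 ≈ £1.79.

£1.79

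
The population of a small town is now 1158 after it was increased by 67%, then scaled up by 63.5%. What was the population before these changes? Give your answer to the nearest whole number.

424

The overall multiplier applied was 1.67 × 1.635 = 2.73045.
So the original population was 1158 ÷ 2.73045 ≈ 424.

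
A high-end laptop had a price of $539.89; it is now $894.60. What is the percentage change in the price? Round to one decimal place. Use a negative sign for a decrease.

Change: $894.60 − $539.89 = $354.71.
Relative to the original: $354.71 ÷ $539.89 ≈ 65.7%.

65.7%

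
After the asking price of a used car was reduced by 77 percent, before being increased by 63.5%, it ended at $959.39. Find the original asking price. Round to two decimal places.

Undoing the 63.5% increase: $959.39 ÷ 1.635 ≈ $586.782875.
Undoing the 77% decrease: $586.782875 ÷ 0.23 ≈ $2551.23.

$2551.23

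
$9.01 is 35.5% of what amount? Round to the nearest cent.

$9.01 ÷ 0.355 ≈ $25.38.

$25.38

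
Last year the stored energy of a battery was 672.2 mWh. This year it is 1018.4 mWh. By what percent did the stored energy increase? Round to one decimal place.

Change: 1018.4 − 672.2 = 346.2.
Relative to the original: 346.2 ÷ 672.2 ≈ 51.5%.
So the stored energy increased by 51.5%.

51.5%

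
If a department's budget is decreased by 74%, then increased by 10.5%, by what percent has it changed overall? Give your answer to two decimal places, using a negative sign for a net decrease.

-71.27%

The combined multiplier is 0.26 × 1.105 = 0.2873.
That corresponds to a decrease of 71.27%.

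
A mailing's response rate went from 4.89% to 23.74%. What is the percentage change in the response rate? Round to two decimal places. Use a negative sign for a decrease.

385.48%

The change is 23.74 − 4.89 = 18.85 percentage points.
Relative to the original 4.89%, that is 18.85 ÷ 4.89 ≈ 385.48%.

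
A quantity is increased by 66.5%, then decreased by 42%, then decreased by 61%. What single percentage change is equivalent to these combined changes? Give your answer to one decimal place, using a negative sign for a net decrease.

A 66.5% increase multiplies by 1.665.
Then a 42% decrease: 1.665 × 0.58 = 0.9657.
Then a 61% decrease: 0.9657 × 0.39 = 0.376623.
Overall factor 0.376623, i.e. -62.3%.

-62.3%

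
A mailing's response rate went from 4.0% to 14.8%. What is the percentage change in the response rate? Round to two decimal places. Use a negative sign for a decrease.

270.00%

The change is 14.8 − 4.0 = 10.8 percentage points.
Relative to the original 4.0%, that is 10.8 ÷ 4.0 = 270.00%.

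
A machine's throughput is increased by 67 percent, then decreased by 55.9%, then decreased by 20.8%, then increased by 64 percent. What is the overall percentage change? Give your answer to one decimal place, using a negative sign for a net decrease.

-4.3%

The combined multiplier is 1.67 × 0.441 × 0.792 × 1.64 = 0.9565861536.
That corresponds to a decrease of 4.3%.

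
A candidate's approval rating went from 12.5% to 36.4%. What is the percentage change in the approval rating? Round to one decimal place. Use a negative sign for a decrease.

191.2%

The change is 36.4 − 12.5 = 23.9 percentage points.
Relative to the original 12.5%, that is 23.9 ÷ 12.5 = 191.2%.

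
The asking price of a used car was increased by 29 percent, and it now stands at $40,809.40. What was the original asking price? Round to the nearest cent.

$31,635.19

The overall multiplier applied was 1.29.
So the original asking price was $40,809.40 ÷ 1.29 ≈ $31,635.19.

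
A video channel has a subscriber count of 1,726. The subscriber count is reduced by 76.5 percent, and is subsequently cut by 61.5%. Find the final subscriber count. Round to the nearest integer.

76.5% decrease: 1,726 × 0.235 = 405.61.
Apply the 61.5% decrease: 405.61 × 0.385 = 156.15985 ≈ 156.

156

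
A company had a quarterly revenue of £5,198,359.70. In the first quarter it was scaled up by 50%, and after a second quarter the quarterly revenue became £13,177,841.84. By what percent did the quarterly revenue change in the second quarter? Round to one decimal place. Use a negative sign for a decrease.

69.0%

After the first quarter: £5,198,359.70 × 1.5 = £7797539.55.
Second-quarter multiplier: £13,177,841.84 ÷ £7797539.55 ≈ 1.69.
That is a change of 69.0%.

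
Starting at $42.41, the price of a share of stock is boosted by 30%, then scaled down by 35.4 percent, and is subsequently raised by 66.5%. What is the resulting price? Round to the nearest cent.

Apply the 30% increase: $42.41 × 1.3 = $55.133.
35.4% decrease: $55.133 × 0.646 = $35.615918.
After the 66.5% increase: $35.615918 × 1.665 = $59.30050347 ≈ $59.30.

$59.30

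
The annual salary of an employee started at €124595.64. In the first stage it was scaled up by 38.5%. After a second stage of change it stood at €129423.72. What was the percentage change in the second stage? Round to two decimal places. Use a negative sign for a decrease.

-25.00%

After the first stage: €124595.64 × 1.385 = €172564.9614.
Second-stage multiplier: €129423.72 ÷ €172564.9614 ≈ 0.75.
That is a change of -25.00%.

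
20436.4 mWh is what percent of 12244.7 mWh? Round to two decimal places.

166.90%

20436.4 mWh ÷ 12244.7 mWh ≈ 166.90%.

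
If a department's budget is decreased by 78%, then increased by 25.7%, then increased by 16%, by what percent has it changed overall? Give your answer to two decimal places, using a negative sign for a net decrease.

-67.92%

A 78% decrease multiplies by 0.22.
Then a 25.7% increase: 0.22 × 1.257 = 0.27654.
Then a 16% increase: 0.27654 × 1.16 = 0.3207864.
Overall factor 0.3207864, i.e. -67.92%.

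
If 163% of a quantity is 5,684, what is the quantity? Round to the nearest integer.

5,684 ÷ 1.63 ≈ 3,487.

3,487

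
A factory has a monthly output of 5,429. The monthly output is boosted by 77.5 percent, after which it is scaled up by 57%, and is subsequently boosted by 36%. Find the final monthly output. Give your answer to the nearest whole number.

20,576

Each change multiplies by a factor: 1.775 × 1.57 × 1.36 = 3.78998.
5,429 × 3.78998 = 20575.80142 ≈ 20,576.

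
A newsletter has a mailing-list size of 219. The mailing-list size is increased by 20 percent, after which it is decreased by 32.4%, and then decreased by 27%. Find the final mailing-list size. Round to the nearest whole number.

130

Each change multiplies by a factor: 1.2 × 0.676 × 0.73 = 0.592176.
219 × 0.592176 = 129.686544 ≈ 130.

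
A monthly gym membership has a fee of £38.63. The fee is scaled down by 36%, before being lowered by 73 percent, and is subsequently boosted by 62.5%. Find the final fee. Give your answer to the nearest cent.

Each change multiplies by a factor: 0.64 × 0.27 × 1.625 = 0.2808.
£38.63 × 0.2808 = £10.847304 ≈ £10.85.

£10.85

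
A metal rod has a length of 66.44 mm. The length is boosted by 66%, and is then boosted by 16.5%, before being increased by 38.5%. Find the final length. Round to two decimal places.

66% increase: 66.44 × 1.66 = 110.2904.
16.5% increase: 110.2904 × 1.165 = 128.488316.
Apply the 38.5% increase: 128.488316 × 1.385 = 177.95631766 ≈ 177.96.

177.96 mm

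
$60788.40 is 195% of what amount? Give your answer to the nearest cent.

$60788.40 ÷ 1.95 ≈ $31173.54.

$31173.54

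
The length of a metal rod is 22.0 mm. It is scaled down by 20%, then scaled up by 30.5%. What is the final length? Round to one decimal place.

Each change multiplies by a factor: 0.8 × 1.305 = 1.044.
22.0 × 1.044 = 22.968 ≈ 23.0.

23.0 mm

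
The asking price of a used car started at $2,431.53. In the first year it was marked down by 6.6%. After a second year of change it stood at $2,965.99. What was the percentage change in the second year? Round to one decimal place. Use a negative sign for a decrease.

After the first year: $2,431.53 × 0.934 = $2271.04902.
Second-year multiplier: $2,965.99 ÷ $2271.04902 ≈ 1.306.
That is a change of 30.6%.

30.6%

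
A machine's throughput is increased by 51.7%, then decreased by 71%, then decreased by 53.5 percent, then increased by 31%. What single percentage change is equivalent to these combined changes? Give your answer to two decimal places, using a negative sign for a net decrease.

-73.20%

The combined multiplier is 1.517 × 0.29 × 0.465 × 1.31 = 0.2679833595.
That corresponds to a decrease of 73.20%.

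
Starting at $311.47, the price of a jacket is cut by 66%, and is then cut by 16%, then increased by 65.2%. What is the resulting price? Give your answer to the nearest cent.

$146.96

Each change multiplies by a factor: 0.34 × 0.84 × 1.652 = 0.4718112.
$311.47 × 0.4718112 = $146.955034464 ≈ $146.96.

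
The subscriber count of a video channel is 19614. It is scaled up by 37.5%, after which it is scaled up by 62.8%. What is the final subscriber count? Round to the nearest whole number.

Each change multiplies by a factor: 1.375 × 1.628 = 2.2385.
19614 × 2.2385 = 43905.939 ≈ 43906.

43906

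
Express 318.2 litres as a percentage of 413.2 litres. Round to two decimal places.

318.2 litres ÷ 413.2 litres ≈ 77.01%.

77.01%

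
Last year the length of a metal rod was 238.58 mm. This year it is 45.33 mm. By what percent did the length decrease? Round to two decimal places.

Change: 45.33 − 238.58 = -193.25.
Relative to the original: -193.25 ÷ 238.58 ≈ -81.00%.
So the length decreased by 81.00%.

81.00%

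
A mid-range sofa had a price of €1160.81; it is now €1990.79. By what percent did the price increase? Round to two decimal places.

Change: €1990.79 − €1160.81 = €829.98.
Relative to the original: €829.98 ÷ €1160.81 ≈ 71.50%.
So the price increased by 71.50%.

71.50%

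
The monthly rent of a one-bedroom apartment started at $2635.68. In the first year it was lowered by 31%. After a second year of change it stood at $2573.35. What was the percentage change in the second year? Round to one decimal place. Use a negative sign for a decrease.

41.5%

After the first year: $2635.68 × 0.69 = $1818.6192.
Second-year multiplier: $2573.35 ÷ $1818.6192 ≈ 1.415.
That is a change of 41.5%.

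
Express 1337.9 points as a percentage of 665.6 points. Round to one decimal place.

201.0%

1337.9 points ÷ 665.6 points ≈ 201.0%.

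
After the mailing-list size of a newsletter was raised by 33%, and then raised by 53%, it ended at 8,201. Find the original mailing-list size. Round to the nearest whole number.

The overall multiplier applied was 1.33 × 1.53 = 2.0349.
So the original mailing-list size was 8,201 ÷ 2.0349 ≈ 4,030.

4,030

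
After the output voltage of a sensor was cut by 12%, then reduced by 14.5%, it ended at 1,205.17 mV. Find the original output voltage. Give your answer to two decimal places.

Undoing the 14.5% decrease: 1,205.17 ÷ 0.855 ≈ 1409.555556.
Undoing the 12% decrease: 1409.555556 ÷ 0.88 ≈ 1,601.77 mV.

1,601.77 mV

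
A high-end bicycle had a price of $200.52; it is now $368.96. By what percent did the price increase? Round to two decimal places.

Change: $368.96 − $200.52 = $168.44.
Relative to the original: $168.44 ÷ $200.52 ≈ 84.00%.
So the price increased by 84.00%.

84.00%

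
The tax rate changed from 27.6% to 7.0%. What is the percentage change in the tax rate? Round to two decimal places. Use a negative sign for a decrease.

-74.64%

The change is 7.0 − 27.6 = -20.6 percentage points.
Relative to the original 27.6%, that is -20.6 ÷ 27.6 ≈ -74.64%.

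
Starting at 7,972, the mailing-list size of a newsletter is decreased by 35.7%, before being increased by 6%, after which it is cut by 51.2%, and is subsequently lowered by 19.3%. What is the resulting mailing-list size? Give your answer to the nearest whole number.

Apply the 35.7% decrease: 7,972 × 0.643 = 5125.996.
After the 6% increase: 5125.996 × 1.06 = 5433.55576.
51.2% decrease: 5433.55576 × 0.488 = 2651.57521088.
Apply the 19.3% decrease: 2651.57521088 × 0.807 = 2139.82119518016 ≈ 2,140.

2,140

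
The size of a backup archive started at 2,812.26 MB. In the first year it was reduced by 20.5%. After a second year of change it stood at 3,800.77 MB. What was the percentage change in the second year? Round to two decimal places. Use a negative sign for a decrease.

70.00%

After the first year: 2,812.26 × 0.795 = 2235.7467.
Second-year multiplier: 3,800.77 ÷ 2235.7467 ≈ 1.7.
That is a change of 70.00%.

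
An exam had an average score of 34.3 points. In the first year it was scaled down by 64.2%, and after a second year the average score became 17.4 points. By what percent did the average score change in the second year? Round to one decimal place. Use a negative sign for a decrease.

41.7%

After the first year: 34.3 × 0.358 = 12.2794.
Second-year multiplier: 17.4 ÷ 12.2794 ≈ 1.41701.
That is a change of 41.7%.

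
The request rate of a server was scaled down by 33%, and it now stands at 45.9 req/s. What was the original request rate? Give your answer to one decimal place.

68.5 req/s

The overall multiplier applied was 0.67.
So the original request rate was 45.9 ÷ 0.67 ≈ 68.5 req/s.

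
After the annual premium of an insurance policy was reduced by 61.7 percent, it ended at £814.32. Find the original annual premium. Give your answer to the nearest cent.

The overall multiplier applied was 0.383.
So the original annual premium was £814.32 ÷ 0.383 ≈ £2,126.16.

£2,126.16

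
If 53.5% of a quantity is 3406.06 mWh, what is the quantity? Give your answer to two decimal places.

6366.47 mWh

3406.06 mWh ÷ 0.535 ≈ 6366.47 mWh.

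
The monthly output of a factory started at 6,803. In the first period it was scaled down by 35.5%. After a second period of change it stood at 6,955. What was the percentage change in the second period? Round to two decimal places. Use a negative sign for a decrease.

After the first period: 6,803 × 0.645 = 4387.935.
Second-period multiplier: 6,955 ÷ 4387.935 ≈ 1.585028.
That is a change of 58.50%.

58.50%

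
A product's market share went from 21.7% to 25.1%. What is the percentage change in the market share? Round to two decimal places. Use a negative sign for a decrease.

15.67%

The change is 25.1 − 21.7 = 3.4 percentage points.
Relative to the original 21.7%, that is 3.4 ÷ 21.7 ≈ 15.67%.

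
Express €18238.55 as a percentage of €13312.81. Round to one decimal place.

137.0%

€18238.55 ÷ €13312.81 ≈ 137.0%.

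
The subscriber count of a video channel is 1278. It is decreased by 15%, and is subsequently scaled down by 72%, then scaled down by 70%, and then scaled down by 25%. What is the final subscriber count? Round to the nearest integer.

Each change multiplies by a factor: 0.85 × 0.28 × 0.3 × 0.75 = 0.05355.
1278 × 0.05355 = 68.4369 ≈ 68.

68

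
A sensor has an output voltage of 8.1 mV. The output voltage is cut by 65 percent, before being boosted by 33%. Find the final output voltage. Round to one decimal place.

Apply the 65% decrease: 8.1 × 0.35 = 2.835.
Apply the 33% increase: 2.835 × 1.33 = 3.77055 ≈ 3.8.

3.8 mV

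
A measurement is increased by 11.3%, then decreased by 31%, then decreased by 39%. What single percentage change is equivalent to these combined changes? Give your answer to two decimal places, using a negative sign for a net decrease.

-53.15%

An 11.3% increase multiplies by 1.113.
Then a 31% decrease: 1.113 × 0.69 = 0.76797.
Then a 39% decrease: 0.76797 × 0.61 = 0.4684617.
Overall factor 0.4684617, i.e. -53.15%.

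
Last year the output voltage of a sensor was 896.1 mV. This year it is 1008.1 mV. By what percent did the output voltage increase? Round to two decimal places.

Change: 1008.1 − 896.1 = 112.0.
Relative to the original: 112.0 ÷ 896.1 ≈ 12.50%.
So the output voltage increased by 12.50%.

12.50%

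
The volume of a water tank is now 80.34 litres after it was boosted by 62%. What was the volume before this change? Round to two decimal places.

49.59 litres

The overall multiplier applied was 1.62.
So the original volume was 80.34 ÷ 1.62 ≈ 49.59 litres.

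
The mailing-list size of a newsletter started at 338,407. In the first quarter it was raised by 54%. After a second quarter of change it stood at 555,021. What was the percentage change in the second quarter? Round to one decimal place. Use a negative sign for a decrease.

6.5%

After the first quarter: 338,407 × 1.54 = 521146.78.
Second-quarter multiplier: 555,021 ÷ 521146.78 ≈ 1.065.
That is a change of 6.5%.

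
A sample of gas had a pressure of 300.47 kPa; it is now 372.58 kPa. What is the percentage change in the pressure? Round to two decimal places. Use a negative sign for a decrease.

24.00%

Change: 372.58 − 300.47 = 72.11.
Relative to the original: 72.11 ÷ 300.47 ≈ 24.00%.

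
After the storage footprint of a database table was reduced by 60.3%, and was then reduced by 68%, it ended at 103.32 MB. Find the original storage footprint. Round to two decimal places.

813.29 MB

Undoing the 68% decrease: 103.32 ÷ 0.32 = 322.875.
Undoing the 60.3% decrease: 322.875 ÷ 0.397 ≈ 813.29 MB.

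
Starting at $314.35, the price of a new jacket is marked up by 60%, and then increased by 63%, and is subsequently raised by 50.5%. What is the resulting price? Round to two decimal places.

Apply the 60% increase: $314.35 × 1.6 = $502.96.
63% increase: $502.96 × 1.63 = $819.8248.
50.5% increase: $819.8248 × 1.505 = $1233.836324 ≈ $1233.84.

$1233.84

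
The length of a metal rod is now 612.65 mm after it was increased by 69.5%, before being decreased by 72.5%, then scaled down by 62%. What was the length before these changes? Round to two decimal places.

The overall multiplier applied was 1.695 × 0.275 × 0.38 = 0.1771275.
So the original length was 612.65 ÷ 0.1771275 ≈ 3458.81 mm.

3458.81 mm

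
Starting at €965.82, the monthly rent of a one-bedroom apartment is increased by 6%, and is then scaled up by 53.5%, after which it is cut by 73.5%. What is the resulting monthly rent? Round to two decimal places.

€416.44

Apply the 6% increase: €965.82 × 1.06 = €1023.7692.
Apply the 53.5% increase: €1023.7692 × 1.535 = €1571.485722.
73.5% decrease: €1571.485722 × 0.265 = €416.44371633 ≈ €416.44.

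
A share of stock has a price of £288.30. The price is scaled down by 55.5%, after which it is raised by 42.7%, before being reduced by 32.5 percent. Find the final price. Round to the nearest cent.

£123.58

55.5% decrease: £288.30 × 0.445 = £128.2935.
Apply the 42.7% increase: £128.2935 × 1.427 = £183.0748245.
32.5% decrease: £183.0748245 × 0.675 = £123.5755065375 ≈ £123.58.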